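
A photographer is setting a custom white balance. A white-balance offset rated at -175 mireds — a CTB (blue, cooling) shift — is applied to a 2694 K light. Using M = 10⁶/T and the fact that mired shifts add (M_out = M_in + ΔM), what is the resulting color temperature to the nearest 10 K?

5100 K

M_in = 10⁶/2694 = 371.20 mireds.
M_out = 371.20 + (-175) = 196.20 mireds.
T_out = 10⁶/196.20 = 5097.0 K → 5100 K.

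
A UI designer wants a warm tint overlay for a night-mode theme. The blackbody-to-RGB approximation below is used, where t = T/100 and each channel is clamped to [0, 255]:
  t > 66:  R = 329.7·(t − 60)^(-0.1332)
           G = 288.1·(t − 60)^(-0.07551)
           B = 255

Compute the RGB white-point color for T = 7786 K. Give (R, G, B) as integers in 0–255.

(225, 232, 255)

t = 7786/100 = 77.86; the t > 66 branch applies.
R = 329.7·(77.86 − 60)^(-0.1332) = 329.7·17.86^(-0.1332) = 329.7·0.68116 = 224.579.
G = 288.1·(77.86 − 60)^(-0.07551) = 288.1·17.86^(-0.07551) = 288.1·0.80440 = 231.747.
B = 255 by definition for t > 66.
Rounded: (225, 232, 255).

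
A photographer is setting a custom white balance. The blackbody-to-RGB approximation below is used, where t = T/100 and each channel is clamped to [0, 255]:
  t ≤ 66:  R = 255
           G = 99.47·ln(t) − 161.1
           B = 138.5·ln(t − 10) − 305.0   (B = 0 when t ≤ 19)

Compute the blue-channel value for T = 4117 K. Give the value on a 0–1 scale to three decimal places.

0.672

t = 4117/100 = 41.17; the t ≤ 66 branch applies.
B = 138.5·ln(41.17 − 10) − 305.0 = 138.5·ln 31.17 − 305.0 = 138.5·3.4395 − 305.0 = 171.365.
On a 0–1 scale: 171.365/255 = 0.6720 → 0.672.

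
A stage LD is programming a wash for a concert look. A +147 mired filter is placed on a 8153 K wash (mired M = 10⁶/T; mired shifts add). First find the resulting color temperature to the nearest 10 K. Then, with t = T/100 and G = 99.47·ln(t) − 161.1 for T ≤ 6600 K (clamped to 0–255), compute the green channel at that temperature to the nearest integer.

198

M_in = 10⁶/8153 = 122.65; M_out = 122.65 + (+147) = 269.65.
T_out = 10⁶/269.65 = 3708.5 K → 3710 K; t = 37.1.
G = 99.47·ln 37.1 − 161.1 = 99.47·3.6136 − 161.1 = 198.346.
Rounded: 198.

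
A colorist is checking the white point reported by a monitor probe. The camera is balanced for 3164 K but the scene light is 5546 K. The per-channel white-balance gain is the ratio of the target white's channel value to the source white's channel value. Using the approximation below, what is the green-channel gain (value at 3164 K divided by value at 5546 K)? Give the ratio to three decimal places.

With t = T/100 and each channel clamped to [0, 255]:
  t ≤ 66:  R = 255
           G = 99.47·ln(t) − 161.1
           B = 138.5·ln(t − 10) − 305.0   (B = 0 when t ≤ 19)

At 5546 K (t = 55.46):
  G = 99.47·ln 55.46 − 161.1 = 99.47·4.0157 − 161.1 = 238.338.
At 3164 K (t = 31.64):
  G = 99.47·ln 31.64 − 161.1 = 99.47·3.4544 − 161.1 = 182.511.
Gain = 182.511 / 238.338 = 0.7658 → 0.766.

0.766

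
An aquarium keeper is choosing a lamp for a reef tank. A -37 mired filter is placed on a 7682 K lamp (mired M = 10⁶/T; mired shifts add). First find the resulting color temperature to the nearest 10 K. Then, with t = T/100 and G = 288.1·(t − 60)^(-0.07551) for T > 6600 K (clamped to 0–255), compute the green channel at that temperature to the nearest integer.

215

M_in = 10⁶/7682 = 130.17; M_out = 130.17 + (-37) = 93.17.
T_out = 10⁶/93.17 = 10732.6 K → 10730 K; t = 107.3.
G = 288.1·(107.3 − 60)^(-0.07551) = 288.1·47.3^(-0.07551) = 288.1·0.74736 = 215.315.
Rounded: 215.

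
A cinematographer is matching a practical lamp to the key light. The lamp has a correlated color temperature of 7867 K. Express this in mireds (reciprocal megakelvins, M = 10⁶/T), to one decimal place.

127.1 mireds

M = 10⁶ / 7867 = 127.113 → 127.1 mireds.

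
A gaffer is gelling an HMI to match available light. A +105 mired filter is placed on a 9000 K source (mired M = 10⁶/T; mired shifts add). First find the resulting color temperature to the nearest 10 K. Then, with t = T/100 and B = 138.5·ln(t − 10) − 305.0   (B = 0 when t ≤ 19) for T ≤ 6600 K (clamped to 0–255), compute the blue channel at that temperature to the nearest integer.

192

M_in = 10⁶/9000 = 111.11; M_out = 111.11 + (+105) = 216.11.
T_out = 10⁶/216.11 = 4627.2 K → 4630 K; t = 46.3.
B = 138.5·ln(46.3 − 10) − 305.0 = 138.5·ln 36.3 − 305.0 = 138.5·3.5918 − 305.0 = 192.467.
Rounded: 192.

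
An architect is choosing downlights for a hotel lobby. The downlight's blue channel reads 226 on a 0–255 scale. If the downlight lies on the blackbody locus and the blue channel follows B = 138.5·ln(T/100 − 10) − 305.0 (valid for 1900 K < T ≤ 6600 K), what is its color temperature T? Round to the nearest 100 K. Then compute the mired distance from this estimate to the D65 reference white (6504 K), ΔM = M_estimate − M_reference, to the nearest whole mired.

ln(t − 10) = (226 + 305.0) / 138.5 = 3.8339.
t − 10 = e^3.8339 = 46.244, so t = 56.244.
T = 100·t = 5624 K → 5600 K to the nearest 100 K.
M_estimate = 10⁶/5600 = 178.57; M_reference = 10⁶/6504 = 153.75.
ΔM = 178.57 − 153.75 = 24.82 → +25 mireds.

+25 mireds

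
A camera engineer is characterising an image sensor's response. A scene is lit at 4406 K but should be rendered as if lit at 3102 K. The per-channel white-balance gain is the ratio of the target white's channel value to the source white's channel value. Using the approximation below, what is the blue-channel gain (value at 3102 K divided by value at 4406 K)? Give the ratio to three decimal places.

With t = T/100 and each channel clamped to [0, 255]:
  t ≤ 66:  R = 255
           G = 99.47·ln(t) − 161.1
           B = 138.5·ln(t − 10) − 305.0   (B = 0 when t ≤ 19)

At 4406 K (t = 44.06):
  B = 138.5·ln(44.06 − 10) − 305.0 = 138.5·ln 34.06 − 305.0 = 138.5·3.5281 − 305.0 = 183.645.
At 3102 K (t = 31.02):
  B = 138.5·ln(31.02 − 10) − 305.0 = 138.5·ln 21.02 − 305.0 = 138.5·3.0455 − 305.0 = 116.798.
Gain = 116.798 / 183.645 = 0.6360 → 0.636.

0.636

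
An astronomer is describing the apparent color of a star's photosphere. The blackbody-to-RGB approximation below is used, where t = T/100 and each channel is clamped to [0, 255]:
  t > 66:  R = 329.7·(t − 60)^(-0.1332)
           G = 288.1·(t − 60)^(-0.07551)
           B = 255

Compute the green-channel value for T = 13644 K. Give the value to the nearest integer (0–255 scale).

208

t = 13644/100 = 136.44; the t > 66 branch applies.
G = 288.1·(136.44 − 60)^(-0.07551) = 288.1·76.44^(-0.07551) = 288.1·0.72076 = 207.651.
Rounded: 208.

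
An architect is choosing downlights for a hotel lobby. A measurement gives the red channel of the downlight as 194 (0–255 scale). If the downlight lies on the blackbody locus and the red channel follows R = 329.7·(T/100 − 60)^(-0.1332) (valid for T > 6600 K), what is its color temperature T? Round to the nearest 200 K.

(t − 60)^(-0.1332) = 194/329.7 = 0.58841.
t − 60 = 0.58841^(1/-0.1332) = 0.58841^(-7.508) = 53.593, so t = 113.593.
T = 100·t = 11359 K → 11400 K to the nearest 200 K.

11400 K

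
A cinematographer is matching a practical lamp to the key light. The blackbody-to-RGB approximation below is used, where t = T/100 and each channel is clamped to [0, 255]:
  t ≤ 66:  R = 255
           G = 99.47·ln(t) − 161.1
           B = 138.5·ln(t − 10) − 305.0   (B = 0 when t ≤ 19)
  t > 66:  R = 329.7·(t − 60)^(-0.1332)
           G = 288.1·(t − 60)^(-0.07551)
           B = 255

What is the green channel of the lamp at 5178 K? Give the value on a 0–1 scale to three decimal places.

t = 5178/100 = 51.78; the t ≤ 66 branch applies.
G = 99.47·ln 51.78 − 161.1 = 99.47·3.9470 − 161.1 = 231.508.
On a 0–1 scale: 231.508/255 = 0.9079 → 0.908.

0.908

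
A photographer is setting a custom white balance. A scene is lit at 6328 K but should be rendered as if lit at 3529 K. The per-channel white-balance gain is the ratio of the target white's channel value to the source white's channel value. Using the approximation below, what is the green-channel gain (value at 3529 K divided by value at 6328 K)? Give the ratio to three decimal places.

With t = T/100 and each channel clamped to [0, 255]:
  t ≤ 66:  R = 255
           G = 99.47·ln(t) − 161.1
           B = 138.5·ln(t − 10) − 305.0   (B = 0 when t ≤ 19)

At 6328 K (t = 63.28):
  G = 99.47·ln 63.28 − 161.1 = 99.47·4.1476 − 161.1 = 251.459.
At 3529 K (t = 35.29):
  G = 99.47·ln 35.29 − 161.1 = 99.47·3.5636 − 161.1 = 193.371.
Gain = 193.371 / 251.459 = 0.7690 → 0.769.

0.769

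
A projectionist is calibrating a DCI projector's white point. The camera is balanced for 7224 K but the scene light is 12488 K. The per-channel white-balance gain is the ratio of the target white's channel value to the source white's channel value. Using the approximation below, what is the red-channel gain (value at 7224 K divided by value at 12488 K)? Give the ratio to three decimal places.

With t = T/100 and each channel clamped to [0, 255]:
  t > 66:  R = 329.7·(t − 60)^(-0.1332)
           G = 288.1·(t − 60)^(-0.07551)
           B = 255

At 12488 K (t = 124.88):
  R = 329.7·(124.88 − 60)^(-0.1332) = 329.7·64.88^(-0.1332) = 329.7·0.57362 = 189.124.
At 7224 K (t = 72.24):
  R = 329.7·(72.24 − 60)^(-0.1332) = 329.7·12.24^(-0.1332) = 329.7·0.71632 = 236.171.
Gain = 236.171 / 189.124 = 1.2488 → 1.249.

1.249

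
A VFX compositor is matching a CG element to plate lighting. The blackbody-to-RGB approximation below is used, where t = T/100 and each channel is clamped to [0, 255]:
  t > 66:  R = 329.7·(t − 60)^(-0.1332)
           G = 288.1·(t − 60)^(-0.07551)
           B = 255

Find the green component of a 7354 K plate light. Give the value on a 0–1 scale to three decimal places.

0.928

t = 7354/100 = 73.54; the t > 66 branch applies.
G = 288.1·(73.54 − 60)^(-0.07551) = 288.1·13.54^(-0.07551) = 288.1·0.82139 = 236.644.
On a 0–1 scale: 236.644/255 = 0.9280 → 0.928.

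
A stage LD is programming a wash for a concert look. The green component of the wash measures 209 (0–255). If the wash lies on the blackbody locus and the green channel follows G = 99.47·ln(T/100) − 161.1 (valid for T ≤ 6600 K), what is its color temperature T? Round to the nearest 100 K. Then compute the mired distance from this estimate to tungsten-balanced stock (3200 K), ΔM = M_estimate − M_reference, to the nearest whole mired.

ln t = (209 + 161.1) / 99.47 = 3.7207.
t = e^3.7207 = 41.294.
T = 100·t = 4129 K → 4100 K to the nearest 100 K.
M_estimate = 10⁶/4100 = 243.90; M_reference = 10⁶/3200 = 312.50.
ΔM = 243.90 − 312.50 = -68.60 → -69 mireds.

-69 mireds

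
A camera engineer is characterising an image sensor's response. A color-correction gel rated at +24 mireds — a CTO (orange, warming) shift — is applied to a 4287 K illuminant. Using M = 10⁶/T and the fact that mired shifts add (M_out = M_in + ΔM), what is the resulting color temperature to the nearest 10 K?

M_in = 10⁶/4287 = 233.26 mireds.
M_out = 233.26 + (+24) = 257.26 mireds.
T_out = 10⁶/257.26 = 3887.1 K → 3890 K.

3890 K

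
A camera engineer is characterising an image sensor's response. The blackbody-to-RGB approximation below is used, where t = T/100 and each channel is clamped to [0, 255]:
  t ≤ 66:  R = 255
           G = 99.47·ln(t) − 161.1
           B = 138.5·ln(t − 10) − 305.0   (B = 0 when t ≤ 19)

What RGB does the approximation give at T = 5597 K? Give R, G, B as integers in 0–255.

R=255, G=239, B=225

t = 5597/100 = 55.97; the t ≤ 66 branch applies.
R = 255 by definition for t ≤ 66.
G = 99.47·ln 55.97 − 161.1 = 99.47·4.0248 − 161.1 = 239.248.
B = 138.5·ln(55.97 − 10) − 305.0 = 138.5·ln 45.97 − 305.0 = 138.5·3.8280 − 305.0 = 225.176.
Rounded: (255, 239, 225).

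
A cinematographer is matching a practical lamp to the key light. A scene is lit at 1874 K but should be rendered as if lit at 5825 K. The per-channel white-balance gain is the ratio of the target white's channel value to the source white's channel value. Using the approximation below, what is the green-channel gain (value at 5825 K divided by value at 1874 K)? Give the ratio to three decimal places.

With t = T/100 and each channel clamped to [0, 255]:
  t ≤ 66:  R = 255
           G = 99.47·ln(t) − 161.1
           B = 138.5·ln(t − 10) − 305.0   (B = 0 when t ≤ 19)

1.865

At 1874 K (t = 18.74):
  G = 99.47·ln 18.74 − 161.1 = 99.47·2.9307 − 161.1 = 130.413.
At 5825 K (t = 58.25):
  G = 99.47·ln 58.25 − 161.1 = 99.47·4.0647 − 161.1 = 243.220.
Gain = 243.220 / 130.413 = 1.8650 → 1.865.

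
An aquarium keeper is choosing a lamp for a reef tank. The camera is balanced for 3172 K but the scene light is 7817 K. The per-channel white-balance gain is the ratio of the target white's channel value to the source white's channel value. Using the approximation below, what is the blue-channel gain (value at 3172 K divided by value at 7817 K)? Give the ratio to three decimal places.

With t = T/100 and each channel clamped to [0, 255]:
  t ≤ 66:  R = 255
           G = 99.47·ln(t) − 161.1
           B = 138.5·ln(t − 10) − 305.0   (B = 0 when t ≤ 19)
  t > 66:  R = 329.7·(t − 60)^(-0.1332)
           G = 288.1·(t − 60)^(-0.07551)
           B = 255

At 7817 K (t = 78.17):
  B = 255 by definition for t > 66.
At 3172 K (t = 31.72):
  B = 138.5·ln(31.72 − 10) − 305.0 = 138.5·ln 21.72 − 305.0 = 138.5·3.0782 − 305.0 = 121.335.
Gain = 121.335 / 255.000 = 0.4758 → 0.476.

0.476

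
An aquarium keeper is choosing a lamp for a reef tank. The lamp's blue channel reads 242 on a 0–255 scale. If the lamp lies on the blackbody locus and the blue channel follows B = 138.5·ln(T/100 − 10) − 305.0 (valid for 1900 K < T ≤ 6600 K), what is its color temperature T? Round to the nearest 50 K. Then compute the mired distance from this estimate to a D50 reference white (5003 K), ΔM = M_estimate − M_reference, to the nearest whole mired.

-39 mireds

ln(t − 10) = (242 + 305.0) / 138.5 = 3.9495.
t − 10 = e^3.9495 = 51.907, so t = 61.907.
T = 100·t = 6191 K → 6200 K to the nearest 50 K.
M_estimate = 10⁶/6200 = 161.29; M_reference = 10⁶/5003 = 199.88.
ΔM = 161.29 − 199.88 = -38.59 → -39 mireds.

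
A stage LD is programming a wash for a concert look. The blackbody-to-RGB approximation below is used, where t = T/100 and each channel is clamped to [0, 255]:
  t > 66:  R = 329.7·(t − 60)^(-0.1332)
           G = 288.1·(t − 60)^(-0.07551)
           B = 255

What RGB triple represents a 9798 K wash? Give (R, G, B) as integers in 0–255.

t = 9798/100 = 97.98; the t > 66 branch applies.
R = 329.7·(97.98 − 60)^(-0.1332) = 329.7·37.98^(-0.1332) = 329.7·0.61603 = 203.106.
G = 288.1·(97.98 − 60)^(-0.07551) = 288.1·37.98^(-0.07551) = 288.1·0.75985 = 218.913.
B = 255 by definition for t > 66.
Rounded: (203, 219, 255).

(203, 219, 255)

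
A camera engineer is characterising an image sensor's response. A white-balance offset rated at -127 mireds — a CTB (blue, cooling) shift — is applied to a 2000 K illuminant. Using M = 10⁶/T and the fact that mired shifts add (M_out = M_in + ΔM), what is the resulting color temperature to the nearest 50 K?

M_in = 10⁶/2000 = 500.00 mireds.
M_out = 500.00 + (-127) = 373.00 mireds.
T_out = 10⁶/373.00 = 2681.0 K → 2700 K.

2700 K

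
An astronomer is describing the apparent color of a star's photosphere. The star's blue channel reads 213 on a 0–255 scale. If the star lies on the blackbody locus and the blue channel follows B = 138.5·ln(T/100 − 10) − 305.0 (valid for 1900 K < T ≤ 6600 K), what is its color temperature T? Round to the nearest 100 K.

5200 K

ln(t − 10) = (213 + 305.0) / 138.5 = 3.7401.
t − 10 = e^3.7401 = 42.101, so t = 52.101.
T = 100·t = 5210 K → 5200 K to the nearest 100 K.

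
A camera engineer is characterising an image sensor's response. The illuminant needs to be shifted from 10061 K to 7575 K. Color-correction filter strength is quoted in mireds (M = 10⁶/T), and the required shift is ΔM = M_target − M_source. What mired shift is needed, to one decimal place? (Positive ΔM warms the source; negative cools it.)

M_source = 10⁶/10061 = 99.394; M_target = 10⁶/7575 = 132.013.
ΔM = 132.013 − 99.394 = 32.620 → +32.6 mireds, a warming shift.

+32.6 mireds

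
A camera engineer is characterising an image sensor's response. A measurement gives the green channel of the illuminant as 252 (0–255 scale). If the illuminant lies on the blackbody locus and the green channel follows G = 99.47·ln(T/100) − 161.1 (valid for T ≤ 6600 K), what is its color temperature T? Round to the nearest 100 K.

6400 K

ln t = (252 + 161.1) / 99.47 = 4.1530.
t = e^4.1530 = 63.625.
T = 100·t = 6363 K → 6400 K to the nearest 100 K.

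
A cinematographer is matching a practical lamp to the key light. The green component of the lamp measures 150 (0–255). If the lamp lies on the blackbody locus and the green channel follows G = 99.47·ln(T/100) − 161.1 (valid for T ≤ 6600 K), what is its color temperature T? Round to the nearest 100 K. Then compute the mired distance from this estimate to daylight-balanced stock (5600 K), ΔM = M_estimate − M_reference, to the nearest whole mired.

+256 mireds

ln t = (150 + 161.1) / 99.47 = 3.1276.
t = e^3.1276 = 22.819.
T = 100·t = 2282 K → 2300 K to the nearest 100 K.
M_estimate = 10⁶/2300 = 434.78; M_reference = 10⁶/5600 = 178.57.
ΔM = 434.78 − 178.57 = 256.21 → +256 mireds.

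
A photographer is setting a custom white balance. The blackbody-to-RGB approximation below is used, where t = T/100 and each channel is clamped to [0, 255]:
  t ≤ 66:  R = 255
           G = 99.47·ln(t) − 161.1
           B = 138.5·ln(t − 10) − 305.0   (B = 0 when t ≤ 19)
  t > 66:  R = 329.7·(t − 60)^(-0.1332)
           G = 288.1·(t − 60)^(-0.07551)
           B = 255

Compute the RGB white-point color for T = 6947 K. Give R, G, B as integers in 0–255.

R=244, G=243, B=255

t = 6947/100 = 69.47; the t > 66 branch applies.
R = 329.7·(69.47 − 60)^(-0.1332) = 329.7·9.47^(-0.1332) = 329.7·0.74123 = 244.382.
G = 288.1·(69.47 − 60)^(-0.07551) = 288.1·9.47^(-0.07551) = 288.1·0.84387 = 243.119.
B = 255 by definition for t > 66.
Rounded: (244, 243, 255).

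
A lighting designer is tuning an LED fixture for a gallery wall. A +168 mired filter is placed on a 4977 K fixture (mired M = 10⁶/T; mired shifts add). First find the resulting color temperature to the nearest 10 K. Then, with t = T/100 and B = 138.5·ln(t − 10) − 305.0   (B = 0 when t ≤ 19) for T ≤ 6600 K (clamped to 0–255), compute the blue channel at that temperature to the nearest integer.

M_in = 10⁶/4977 = 200.92; M_out = 200.92 + (+168) = 368.92.
T_out = 10⁶/368.92 = 2710.6 K → 2710 K; t = 27.1.
B = 138.5·ln(27.1 − 10) − 305.0 = 138.5·ln 17.1 − 305.0 = 138.5·2.8391 − 305.0 = 88.212.
Rounded: 88.

88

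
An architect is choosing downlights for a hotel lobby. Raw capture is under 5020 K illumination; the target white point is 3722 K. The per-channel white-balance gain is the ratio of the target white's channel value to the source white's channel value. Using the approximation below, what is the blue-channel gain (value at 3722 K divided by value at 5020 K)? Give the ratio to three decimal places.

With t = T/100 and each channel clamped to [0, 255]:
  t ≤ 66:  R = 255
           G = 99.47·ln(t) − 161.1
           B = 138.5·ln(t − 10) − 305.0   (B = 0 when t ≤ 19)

0.739

At 5020 K (t = 50.2):
  B = 138.5·ln(50.2 − 10) − 305.0 = 138.5·ln 40.2 − 305.0 = 138.5·3.6939 − 305.0 = 206.601.
At 3722 K (t = 37.22):
  B = 138.5·ln(37.22 − 10) − 305.0 = 138.5·ln 27.22 − 305.0 = 138.5·3.3040 − 305.0 = 152.597.
Gain = 152.597 / 206.601 = 0.7386 → 0.739.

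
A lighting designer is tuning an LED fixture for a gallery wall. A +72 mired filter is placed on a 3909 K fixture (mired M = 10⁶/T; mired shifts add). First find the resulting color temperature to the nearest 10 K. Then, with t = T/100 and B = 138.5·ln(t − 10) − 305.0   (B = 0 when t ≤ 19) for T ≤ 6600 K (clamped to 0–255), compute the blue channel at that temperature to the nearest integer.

113

M_in = 10⁶/3909 = 255.82; M_out = 255.82 + (+72) = 327.82.
T_out = 10⁶/327.82 = 3050.5 K → 3050 K; t = 30.5.
B = 138.5·ln(30.5 − 10) − 305.0 = 138.5·ln 20.5 − 305.0 = 138.5·3.0204 − 305.0 = 113.329.
Rounded: 113.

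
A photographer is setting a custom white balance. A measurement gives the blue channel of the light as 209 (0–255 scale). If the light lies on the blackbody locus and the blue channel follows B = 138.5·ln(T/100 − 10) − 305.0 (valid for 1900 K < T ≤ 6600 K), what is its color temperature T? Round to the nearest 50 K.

5100 K

ln(t − 10) = (209 + 305.0) / 138.5 = 3.7112.
t − 10 = e^3.7112 = 40.903, so t = 50.903.
T = 100·t = 5090 K → 5100 K to the nearest 50 K.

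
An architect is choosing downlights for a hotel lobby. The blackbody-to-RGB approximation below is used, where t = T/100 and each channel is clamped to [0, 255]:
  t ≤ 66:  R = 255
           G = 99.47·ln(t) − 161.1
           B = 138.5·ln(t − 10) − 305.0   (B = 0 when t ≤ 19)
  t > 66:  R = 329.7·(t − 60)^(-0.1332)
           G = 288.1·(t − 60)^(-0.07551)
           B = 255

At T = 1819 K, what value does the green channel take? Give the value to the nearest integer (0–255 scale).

127

t = 1819/100 = 18.19; the t ≤ 66 branch applies.
G = 99.47·ln 18.19 − 161.1 = 99.47·2.9009 − 161.1 = 127.450.
Rounded: 127.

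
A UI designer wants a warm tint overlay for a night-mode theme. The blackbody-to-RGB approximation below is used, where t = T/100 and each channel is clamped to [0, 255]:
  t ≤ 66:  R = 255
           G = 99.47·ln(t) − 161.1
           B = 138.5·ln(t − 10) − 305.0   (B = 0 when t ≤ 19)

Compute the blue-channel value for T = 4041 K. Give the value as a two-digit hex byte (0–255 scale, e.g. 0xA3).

t = 4041/100 = 40.41; the t ≤ 66 branch applies.
B = 138.5·ln(40.41 − 10) − 305.0 = 138.5·ln 30.41 − 305.0 = 138.5·3.4148 − 305.0 = 167.946.
Rounded: 168; in hex, 0xA8.

0xA8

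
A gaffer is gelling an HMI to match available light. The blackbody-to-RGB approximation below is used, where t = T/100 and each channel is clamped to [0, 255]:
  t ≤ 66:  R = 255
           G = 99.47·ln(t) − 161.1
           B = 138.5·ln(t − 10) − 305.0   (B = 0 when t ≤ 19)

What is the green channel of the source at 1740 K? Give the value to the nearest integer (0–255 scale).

t = 1740/100 = 17.4; the t ≤ 66 branch applies.
G = 99.47·ln 17.4 − 161.1 = 99.47·2.8565 − 161.1 = 123.033.
Rounded: 123.

123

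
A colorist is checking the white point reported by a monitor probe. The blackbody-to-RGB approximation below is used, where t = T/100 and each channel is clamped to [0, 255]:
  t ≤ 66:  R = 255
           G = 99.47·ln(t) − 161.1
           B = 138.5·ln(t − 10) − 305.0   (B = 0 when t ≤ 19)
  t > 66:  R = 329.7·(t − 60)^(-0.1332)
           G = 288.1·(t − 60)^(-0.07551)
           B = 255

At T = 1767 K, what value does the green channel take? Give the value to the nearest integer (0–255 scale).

t = 1767/100 = 17.67; the t ≤ 66 branch applies.
G = 99.47·ln 17.67 − 161.1 = 99.47·2.8719 − 161.1 = 124.565.
Rounded: 125.

125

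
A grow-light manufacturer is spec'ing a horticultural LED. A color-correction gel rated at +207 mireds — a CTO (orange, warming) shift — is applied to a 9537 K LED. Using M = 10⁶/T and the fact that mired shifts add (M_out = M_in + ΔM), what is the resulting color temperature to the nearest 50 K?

M_in = 10⁶/9537 = 104.85 mireds.
M_out = 104.85 + (+207) = 311.85 mireds.
T_out = 10⁶/311.85 = 3206.6 K → 3200 K.

3200 K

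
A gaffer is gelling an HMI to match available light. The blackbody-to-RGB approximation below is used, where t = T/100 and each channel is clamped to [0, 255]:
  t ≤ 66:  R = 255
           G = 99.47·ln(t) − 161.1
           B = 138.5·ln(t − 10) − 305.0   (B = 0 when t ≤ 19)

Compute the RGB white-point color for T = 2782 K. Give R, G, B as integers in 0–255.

t = 2782/100 = 27.82; the t ≤ 66 branch applies.
R = 255 by definition for t ≤ 66.
G = 99.47·ln 27.82 − 161.1 = 99.47·3.3258 − 161.1 = 169.713.
B = 138.5·ln(27.82 − 10) − 305.0 = 138.5·ln 17.82 − 305.0 = 138.5·2.8803 − 305.0 = 93.925.
Rounded: (255, 170, 94).

R=255, G=170, B=94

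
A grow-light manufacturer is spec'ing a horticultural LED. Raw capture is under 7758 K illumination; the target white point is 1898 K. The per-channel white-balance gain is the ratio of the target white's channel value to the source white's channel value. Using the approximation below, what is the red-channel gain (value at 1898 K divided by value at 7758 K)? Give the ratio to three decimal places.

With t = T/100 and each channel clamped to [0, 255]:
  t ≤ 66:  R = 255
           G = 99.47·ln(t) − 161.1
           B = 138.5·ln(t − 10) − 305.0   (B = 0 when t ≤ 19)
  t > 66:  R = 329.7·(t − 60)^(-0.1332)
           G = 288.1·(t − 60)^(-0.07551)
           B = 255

1.133

At 7758 K (t = 77.58):
  R = 329.7·(77.58 − 60)^(-0.1332) = 329.7·17.58^(-0.1332) = 329.7·0.68260 = 225.052.
At 1898 K (t = 18.98):
  R = 255 by definition for t ≤ 66.
Gain = 255.000 / 225.052 = 1.1331 → 1.133.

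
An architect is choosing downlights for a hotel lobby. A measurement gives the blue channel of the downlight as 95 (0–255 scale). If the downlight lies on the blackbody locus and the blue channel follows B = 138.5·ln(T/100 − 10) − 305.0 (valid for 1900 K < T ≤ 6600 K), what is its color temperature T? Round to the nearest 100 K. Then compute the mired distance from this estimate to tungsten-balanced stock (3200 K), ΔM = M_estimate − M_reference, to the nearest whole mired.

ln(t − 10) = (95 + 305.0) / 138.5 = 2.8881.
t − 10 = e^2.8881 = 17.959, so t = 27.959.
T = 100·t = 2796 K → 2800 K to the nearest 100 K.
M_estimate = 10⁶/2800 = 357.14; M_reference = 10⁶/3200 = 312.50.
ΔM = 357.14 − 312.50 = 44.64 → +45 mireds.

+45 mireds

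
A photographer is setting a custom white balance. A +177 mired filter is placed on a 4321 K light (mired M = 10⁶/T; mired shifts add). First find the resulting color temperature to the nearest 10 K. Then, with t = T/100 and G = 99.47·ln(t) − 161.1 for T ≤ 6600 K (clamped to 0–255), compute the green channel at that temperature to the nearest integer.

157

M_in = 10⁶/4321 = 231.43; M_out = 231.43 + (+177) = 408.43.
T_out = 10⁶/408.43 = 2448.4 K → 2450 K; t = 24.5.
G = 99.47·ln 24.5 − 161.1 = 99.47·3.1987 − 161.1 = 157.072.
Rounded: 157.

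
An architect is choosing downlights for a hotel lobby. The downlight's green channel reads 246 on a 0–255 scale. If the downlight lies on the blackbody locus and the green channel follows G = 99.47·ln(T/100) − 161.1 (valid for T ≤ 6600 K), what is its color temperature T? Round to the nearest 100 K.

ln t = (246 + 161.1) / 99.47 = 4.0927.
t = e^4.0927 = 59.901.
T = 100·t = 5990 K → 6000 K to the nearest 100 K.

6000 K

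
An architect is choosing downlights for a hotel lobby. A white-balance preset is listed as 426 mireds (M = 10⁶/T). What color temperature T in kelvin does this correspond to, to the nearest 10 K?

2350 K

T = 10⁶ / 426 = 2347.42 K → 2350 K.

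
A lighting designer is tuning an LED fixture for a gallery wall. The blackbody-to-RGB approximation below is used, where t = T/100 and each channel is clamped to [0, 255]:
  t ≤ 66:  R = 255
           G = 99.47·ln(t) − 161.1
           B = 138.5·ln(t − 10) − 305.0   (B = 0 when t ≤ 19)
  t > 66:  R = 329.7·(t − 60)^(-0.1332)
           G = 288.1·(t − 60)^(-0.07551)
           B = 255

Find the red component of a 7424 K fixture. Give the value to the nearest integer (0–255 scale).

231

t = 7424/100 = 74.24; the t > 66 branch applies.
R = 329.7·(74.24 − 60)^(-0.1332) = 329.7·14.24^(-0.1332) = 329.7·0.70202 = 231.458.
Rounded: 231.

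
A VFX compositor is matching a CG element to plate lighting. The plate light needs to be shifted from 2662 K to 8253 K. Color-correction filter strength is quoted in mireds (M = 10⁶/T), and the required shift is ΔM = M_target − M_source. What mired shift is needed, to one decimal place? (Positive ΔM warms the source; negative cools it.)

M_source = 10⁶/2662 = 375.657; M_target = 10⁶/8253 = 121.168.
ΔM = 121.168 − 375.657 = -254.489 → -254.5 mireds, a cooling shift.

-254.5 mireds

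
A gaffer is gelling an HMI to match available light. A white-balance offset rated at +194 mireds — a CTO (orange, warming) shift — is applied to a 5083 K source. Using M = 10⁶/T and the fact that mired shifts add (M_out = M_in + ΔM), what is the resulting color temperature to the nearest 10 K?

2560 K

M_in = 10⁶/5083 = 196.73 mireds.
M_out = 196.73 + (+194) = 390.73 mireds.
T_out = 10⁶/390.73 = 2559.3 K → 2560 K.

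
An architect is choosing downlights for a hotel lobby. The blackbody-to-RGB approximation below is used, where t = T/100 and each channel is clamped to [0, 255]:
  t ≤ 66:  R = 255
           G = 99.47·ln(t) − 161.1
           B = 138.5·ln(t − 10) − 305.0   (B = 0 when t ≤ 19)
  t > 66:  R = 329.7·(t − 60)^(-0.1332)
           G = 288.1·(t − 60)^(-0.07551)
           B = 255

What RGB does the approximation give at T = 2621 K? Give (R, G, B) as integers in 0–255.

t = 2621/100 = 26.21; the t ≤ 66 branch applies.
R = 255 by definition for t ≤ 66.
G = 99.47·ln 26.21 − 161.1 = 99.47·3.2661 − 161.1 = 163.783.
B = 138.5·ln(26.21 − 10) − 305.0 = 138.5·ln 16.21 − 305.0 = 138.5·2.7856 − 305.0 = 80.810.
Rounded: (255, 164, 81).

(255, 164, 81)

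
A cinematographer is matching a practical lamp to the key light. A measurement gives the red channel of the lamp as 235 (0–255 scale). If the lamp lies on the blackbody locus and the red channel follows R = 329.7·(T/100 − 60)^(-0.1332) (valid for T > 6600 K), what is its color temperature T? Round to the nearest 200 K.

(t − 60)^(-0.1332) = 235/329.7 = 0.71277.
t − 60 = 0.71277^(1/-0.1332) = 0.71277^(-7.508) = 12.705, so t = 72.705.
T = 100·t = 7271 K → 7200 K to the nearest 200 K.

7200 K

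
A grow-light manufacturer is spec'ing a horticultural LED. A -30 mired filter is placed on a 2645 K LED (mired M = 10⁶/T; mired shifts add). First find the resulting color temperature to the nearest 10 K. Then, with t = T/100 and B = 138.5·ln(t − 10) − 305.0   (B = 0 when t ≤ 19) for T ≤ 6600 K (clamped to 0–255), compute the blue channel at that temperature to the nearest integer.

M_in = 10⁶/2645 = 378.07; M_out = 378.07 + (-30) = 348.07.
T_out = 10⁶/348.07 = 2873.0 K → 2870 K; t = 28.7.
B = 138.5·ln(28.7 − 10) − 305.0 = 138.5·ln 18.7 − 305.0 = 138.5·2.9285 − 305.0 = 100.601.
Rounded: 101.

101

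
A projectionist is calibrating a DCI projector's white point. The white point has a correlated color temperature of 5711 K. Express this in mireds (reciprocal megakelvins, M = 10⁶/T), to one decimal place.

175.1 mireds

M = 10⁶ / 5711 = 175.101 → 175.1 mireds.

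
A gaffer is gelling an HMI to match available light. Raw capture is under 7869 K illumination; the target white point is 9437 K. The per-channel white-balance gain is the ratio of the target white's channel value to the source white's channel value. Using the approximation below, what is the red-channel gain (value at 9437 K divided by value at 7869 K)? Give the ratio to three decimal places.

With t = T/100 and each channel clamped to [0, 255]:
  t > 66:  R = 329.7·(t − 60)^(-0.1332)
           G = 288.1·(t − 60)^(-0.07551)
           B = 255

0.922

At 7869 K (t = 78.69):
  R = 329.7·(78.69 − 60)^(-0.1332) = 329.7·18.69^(-0.1332) = 329.7·0.67705 = 223.224.
At 9437 K (t = 94.37):
  R = 329.7·(94.37 − 60)^(-0.1332) = 329.7·34.37^(-0.1332) = 329.7·0.62428 = 205.826.
Gain = 205.826 / 223.224 = 0.9221 → 0.922.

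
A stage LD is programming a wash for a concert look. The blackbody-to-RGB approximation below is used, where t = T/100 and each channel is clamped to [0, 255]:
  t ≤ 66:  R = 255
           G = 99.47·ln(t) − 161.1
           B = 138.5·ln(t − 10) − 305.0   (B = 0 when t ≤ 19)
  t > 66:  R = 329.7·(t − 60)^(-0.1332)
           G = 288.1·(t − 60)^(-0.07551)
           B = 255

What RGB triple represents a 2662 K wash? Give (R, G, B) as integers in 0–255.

t = 2662/100 = 26.62; the t ≤ 66 branch applies.
R = 255 by definition for t ≤ 66.
G = 99.47·ln 26.62 − 161.1 = 99.47·3.2817 − 161.1 = 165.327.
B = 138.5·ln(26.62 − 10) − 305.0 = 138.5·ln 16.62 − 305.0 = 138.5·2.8106 − 305.0 = 84.269.
Rounded: (255, 165, 84).

(255, 165, 84)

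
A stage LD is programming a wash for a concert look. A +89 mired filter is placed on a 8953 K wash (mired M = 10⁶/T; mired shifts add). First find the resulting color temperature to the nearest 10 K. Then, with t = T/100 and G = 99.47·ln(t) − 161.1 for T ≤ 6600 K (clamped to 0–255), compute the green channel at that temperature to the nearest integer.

M_in = 10⁶/8953 = 111.69; M_out = 111.69 + (+89) = 200.69.
T_out = 10⁶/200.69 = 4982.7 K → 4980 K; t = 49.8.
G = 99.47·ln 49.8 − 161.1 = 99.47·3.9080 − 161.1 = 227.630.
Rounded: 228.

228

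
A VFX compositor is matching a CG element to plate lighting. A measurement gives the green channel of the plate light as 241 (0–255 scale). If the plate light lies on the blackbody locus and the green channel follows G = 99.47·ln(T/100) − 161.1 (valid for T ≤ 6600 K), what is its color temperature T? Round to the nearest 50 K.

ln t = (241 + 161.1) / 99.47 = 4.0424.
t = e^4.0424 = 56.964.
T = 100·t = 5696 K → 5700 K to the nearest 50 K.

5700 K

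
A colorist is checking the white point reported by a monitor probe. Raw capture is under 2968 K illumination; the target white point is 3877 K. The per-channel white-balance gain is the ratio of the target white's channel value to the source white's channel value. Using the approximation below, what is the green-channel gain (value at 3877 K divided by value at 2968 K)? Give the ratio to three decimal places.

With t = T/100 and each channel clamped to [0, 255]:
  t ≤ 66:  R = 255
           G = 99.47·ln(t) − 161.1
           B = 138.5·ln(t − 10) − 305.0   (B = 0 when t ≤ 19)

At 2968 K (t = 29.68):
  G = 99.47·ln 29.68 − 161.1 = 99.47·3.3905 − 161.1 = 176.150.
At 3877 K (t = 38.77):
  G = 99.47·ln 38.77 − 161.1 = 99.47·3.6576 − 161.1 = 202.726.
Gain = 202.726 / 176.150 = 1.1509 → 1.151.

1.151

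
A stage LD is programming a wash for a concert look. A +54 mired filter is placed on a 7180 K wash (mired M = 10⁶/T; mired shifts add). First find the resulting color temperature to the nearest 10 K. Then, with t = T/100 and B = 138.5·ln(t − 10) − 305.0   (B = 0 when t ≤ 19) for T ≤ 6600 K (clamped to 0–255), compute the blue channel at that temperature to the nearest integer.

M_in = 10⁶/7180 = 139.28; M_out = 139.28 + (+54) = 193.28.
T_out = 10⁶/193.28 = 5174.0 K → 5170 K; t = 51.7.
B = 138.5·ln(51.7 − 10) − 305.0 = 138.5·ln 41.7 − 305.0 = 138.5·3.7305 − 305.0 = 211.674.
Rounded: 212.

212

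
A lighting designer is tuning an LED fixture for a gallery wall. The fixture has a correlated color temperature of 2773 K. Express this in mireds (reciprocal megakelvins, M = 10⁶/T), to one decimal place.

360.6 mireds

M = 10⁶ / 2773 = 360.620 → 360.6 mireds.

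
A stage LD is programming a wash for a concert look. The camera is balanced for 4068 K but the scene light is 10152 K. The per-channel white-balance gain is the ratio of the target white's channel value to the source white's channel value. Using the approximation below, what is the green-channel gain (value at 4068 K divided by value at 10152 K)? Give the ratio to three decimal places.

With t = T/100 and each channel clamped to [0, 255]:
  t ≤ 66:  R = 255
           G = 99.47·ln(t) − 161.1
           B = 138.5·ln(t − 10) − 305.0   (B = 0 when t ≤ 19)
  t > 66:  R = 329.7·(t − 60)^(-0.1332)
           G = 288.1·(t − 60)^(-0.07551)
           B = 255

At 10152 K (t = 101.52):
  G = 288.1·(101.52 − 60)^(-0.07551) = 288.1·41.52^(-0.07551) = 288.1·0.75475 = 217.445.
At 4068 K (t = 40.68):
  G = 99.47·ln 40.68 − 161.1 = 99.47·3.7057 − 161.1 = 207.510.
Gain = 207.510 / 217.445 = 0.9543 → 0.954.

0.954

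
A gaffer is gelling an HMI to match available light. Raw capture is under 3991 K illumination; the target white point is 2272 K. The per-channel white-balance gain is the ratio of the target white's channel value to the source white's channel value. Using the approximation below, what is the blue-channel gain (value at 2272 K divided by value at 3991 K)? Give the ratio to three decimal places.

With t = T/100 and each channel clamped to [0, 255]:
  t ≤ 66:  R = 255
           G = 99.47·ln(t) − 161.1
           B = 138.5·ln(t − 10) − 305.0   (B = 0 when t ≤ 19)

At 3991 K (t = 39.91):
  B = 138.5·ln(39.91 − 10) − 305.0 = 138.5·ln 29.91 − 305.0 = 138.5·3.3982 − 305.0 = 165.650.
At 2272 K (t = 22.72):
  B = 138.5·ln(22.72 − 10) − 305.0 = 138.5·ln 12.72 − 305.0 = 138.5·2.5432 − 305.0 = 47.230.
Gain = 47.230 / 165.650 = 0.2851 → 0.285.

0.285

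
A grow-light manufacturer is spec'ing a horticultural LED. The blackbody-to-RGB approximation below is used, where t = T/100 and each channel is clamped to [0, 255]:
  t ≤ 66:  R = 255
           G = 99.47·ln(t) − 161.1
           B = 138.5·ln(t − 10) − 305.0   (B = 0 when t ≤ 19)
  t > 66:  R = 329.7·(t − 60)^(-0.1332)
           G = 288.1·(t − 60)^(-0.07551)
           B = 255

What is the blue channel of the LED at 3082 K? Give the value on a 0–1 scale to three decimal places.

0.453

t = 3082/100 = 30.82; the t ≤ 66 branch applies.
B = 138.5·ln(30.82 − 10) − 305.0 = 138.5·ln 20.82 − 305.0 = 138.5·3.0359 − 305.0 = 115.474.
On a 0–1 scale: 115.474/255 = 0.4528 → 0.453.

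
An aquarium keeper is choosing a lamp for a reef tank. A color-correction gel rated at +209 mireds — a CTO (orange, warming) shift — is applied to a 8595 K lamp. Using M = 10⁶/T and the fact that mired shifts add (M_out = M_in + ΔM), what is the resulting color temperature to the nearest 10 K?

M_in = 10⁶/8595 = 116.35 mireds.
M_out = 116.35 + (+209) = 325.35 mireds.
T_out = 10⁶/325.35 = 3073.6 K → 3070 K.

3070 K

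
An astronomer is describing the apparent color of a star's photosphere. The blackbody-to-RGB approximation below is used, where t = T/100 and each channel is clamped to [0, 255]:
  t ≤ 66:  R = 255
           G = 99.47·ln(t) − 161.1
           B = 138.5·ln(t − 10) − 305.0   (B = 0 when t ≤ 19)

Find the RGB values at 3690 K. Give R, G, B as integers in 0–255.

t = 3690/100 = 36.9; the t ≤ 66 branch applies.
R = 255 by definition for t ≤ 66.
G = 99.47·ln 36.9 − 161.1 = 99.47·3.6082 − 161.1 = 197.809.
B = 138.5·ln(36.9 − 10) − 305.0 = 138.5·ln 26.9 − 305.0 = 138.5·3.2921 − 305.0 = 150.959.
Rounded: (255, 198, 151).

R=255, G=198, B=151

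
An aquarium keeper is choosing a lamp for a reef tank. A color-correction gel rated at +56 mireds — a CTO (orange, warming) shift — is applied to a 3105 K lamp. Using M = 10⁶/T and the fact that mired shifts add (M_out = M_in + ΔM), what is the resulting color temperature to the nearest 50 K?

M_in = 10⁶/3105 = 322.06 mireds.
M_out = 322.06 + (+56) = 378.06 mireds.
T_out = 10⁶/378.06 = 2645.1 K → 2650 K.

2650 K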